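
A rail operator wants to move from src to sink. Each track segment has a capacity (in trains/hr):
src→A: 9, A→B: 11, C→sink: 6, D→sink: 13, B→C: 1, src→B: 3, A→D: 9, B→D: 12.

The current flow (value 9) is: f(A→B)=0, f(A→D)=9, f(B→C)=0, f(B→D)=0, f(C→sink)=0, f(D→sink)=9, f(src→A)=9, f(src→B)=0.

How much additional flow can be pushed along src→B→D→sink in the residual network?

3

Residual capacities along the path: src→B: 3, B→D: 12, D→sink: 4.
Minimum is 3.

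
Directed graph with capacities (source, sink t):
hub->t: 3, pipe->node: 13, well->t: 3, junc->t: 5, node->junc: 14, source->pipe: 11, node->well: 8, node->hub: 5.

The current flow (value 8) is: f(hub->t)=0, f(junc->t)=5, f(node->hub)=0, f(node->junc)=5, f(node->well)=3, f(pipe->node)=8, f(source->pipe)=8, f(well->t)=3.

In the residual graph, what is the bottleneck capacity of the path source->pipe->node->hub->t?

3

Residual capacities along the path: source->pipe: 3, pipe->node: 5, node->hub: 5, hub->t: 3.
Minimum is 3.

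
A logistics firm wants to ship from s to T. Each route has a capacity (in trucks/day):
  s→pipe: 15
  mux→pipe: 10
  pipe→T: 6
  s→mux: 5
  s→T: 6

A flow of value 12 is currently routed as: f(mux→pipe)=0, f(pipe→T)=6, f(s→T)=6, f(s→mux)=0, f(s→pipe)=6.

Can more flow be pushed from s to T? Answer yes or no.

No

Residual reachable from s: {mux, pipe, s}; T is not reachable.
Saturated cut: s→T, pipe→T with total capacity 12 = current flow value. Flow is maximum.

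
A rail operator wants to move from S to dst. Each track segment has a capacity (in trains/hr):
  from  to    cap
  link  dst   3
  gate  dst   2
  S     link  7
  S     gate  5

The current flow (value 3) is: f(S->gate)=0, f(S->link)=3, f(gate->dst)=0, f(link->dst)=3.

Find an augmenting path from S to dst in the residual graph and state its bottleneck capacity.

S->gate->dst, bottleneck 2

Residual along S->gate->dst: S->gate: 5, gate->dst: 2.
Bottleneck = min = 2.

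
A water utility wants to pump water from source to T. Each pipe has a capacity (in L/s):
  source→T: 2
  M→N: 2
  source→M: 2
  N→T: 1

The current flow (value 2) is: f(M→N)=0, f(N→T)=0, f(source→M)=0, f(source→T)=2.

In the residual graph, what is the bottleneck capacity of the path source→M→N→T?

1

Residual capacities along the path: source→M: 2, M→N: 2, N→T: 1.
Minimum is 1.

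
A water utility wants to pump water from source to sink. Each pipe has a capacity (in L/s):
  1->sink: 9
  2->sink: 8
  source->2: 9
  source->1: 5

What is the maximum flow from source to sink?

Augment source->2->sink: bottleneck 8. Total 8.
Augment source->1->sink: bottleneck 5. Total 13.
No augmenting path remains in the residual graph.

13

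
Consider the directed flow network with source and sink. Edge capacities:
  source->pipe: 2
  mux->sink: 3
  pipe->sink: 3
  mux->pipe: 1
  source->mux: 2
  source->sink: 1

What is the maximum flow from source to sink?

Augment source->sink: bottleneck 1. Total 1.
Augment source->mux->sink: bottleneck 2. Total 3.
Augment source->pipe->sink: bottleneck 2. Total 5.
No augmenting path remains in the residual graph.

5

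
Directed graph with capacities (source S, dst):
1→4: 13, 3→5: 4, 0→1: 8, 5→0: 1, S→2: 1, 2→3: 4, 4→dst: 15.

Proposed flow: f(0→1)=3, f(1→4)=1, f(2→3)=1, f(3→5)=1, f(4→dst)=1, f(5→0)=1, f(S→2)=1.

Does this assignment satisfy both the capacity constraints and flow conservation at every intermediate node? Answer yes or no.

No

Conservation fails at 0: inflow 1 ≠ outflow 3.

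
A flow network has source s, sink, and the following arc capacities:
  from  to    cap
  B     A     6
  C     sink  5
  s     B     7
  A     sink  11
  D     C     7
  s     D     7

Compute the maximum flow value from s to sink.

11

Augment s→B→A→sink: bottleneck 6. Total 6.
Augment s→D→C→sink: bottleneck 5. Total 11.
No augmenting path remains in the residual graph.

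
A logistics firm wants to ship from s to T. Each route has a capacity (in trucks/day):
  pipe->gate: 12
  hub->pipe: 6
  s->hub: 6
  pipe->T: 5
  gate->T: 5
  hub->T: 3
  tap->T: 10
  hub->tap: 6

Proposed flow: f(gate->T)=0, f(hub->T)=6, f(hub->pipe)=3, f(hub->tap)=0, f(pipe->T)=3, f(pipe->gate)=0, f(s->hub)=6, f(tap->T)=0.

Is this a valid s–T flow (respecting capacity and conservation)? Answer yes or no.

No

Capacity violated on hub->T: flow 6 > capacity 3.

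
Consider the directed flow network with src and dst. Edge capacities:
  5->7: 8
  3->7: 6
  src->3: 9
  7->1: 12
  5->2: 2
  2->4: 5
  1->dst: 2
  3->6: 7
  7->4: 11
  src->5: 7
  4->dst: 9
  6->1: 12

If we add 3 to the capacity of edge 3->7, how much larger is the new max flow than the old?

0

Original max flow = 11.
Edge 3->7 does not cross the min cut (source side {1, 2, 3, 4, 5, 6, 7, src}), so extra capacity there cannot help.
New max flow = 11. Increase = 0.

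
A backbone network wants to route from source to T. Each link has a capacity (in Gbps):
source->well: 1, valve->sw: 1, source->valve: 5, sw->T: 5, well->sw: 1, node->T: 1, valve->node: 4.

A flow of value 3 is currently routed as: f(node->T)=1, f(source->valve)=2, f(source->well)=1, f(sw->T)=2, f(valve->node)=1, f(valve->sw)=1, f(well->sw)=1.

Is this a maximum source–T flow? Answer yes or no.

Residual reachable from source: {node, source, valve}; T is not reachable.
Saturated cut: source->well, valve->sw, node->T with total capacity 3 = current flow value. Flow is maximum.

Yes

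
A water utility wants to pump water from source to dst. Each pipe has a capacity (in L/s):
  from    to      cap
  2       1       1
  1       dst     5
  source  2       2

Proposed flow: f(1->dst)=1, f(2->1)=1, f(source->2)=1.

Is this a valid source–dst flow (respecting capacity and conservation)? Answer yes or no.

Every edge has 0 ≤ f(e) ≤ cap(e).
At each intermediate node, inflow equals outflow.

Yes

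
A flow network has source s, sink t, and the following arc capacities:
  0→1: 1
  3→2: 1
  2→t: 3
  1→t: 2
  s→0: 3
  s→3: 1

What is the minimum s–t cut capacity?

Max flow = 2 (via 2 augmenting paths).
In the residual at optimum, the set reachable from s is {0, s}.
Cut edges: 0→1 (cap 1), s→3 (cap 1). Sum = 2.

2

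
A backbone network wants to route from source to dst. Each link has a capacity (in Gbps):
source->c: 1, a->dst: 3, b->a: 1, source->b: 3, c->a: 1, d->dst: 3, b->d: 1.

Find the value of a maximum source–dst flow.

Augment source->b->d->dst: bottleneck 1. Total 1.
Augment source->b->a->dst: bottleneck 1. Total 2.
Augment source->c->a->dst: bottleneck 1. Total 3.
No augmenting path remains in the residual graph.

3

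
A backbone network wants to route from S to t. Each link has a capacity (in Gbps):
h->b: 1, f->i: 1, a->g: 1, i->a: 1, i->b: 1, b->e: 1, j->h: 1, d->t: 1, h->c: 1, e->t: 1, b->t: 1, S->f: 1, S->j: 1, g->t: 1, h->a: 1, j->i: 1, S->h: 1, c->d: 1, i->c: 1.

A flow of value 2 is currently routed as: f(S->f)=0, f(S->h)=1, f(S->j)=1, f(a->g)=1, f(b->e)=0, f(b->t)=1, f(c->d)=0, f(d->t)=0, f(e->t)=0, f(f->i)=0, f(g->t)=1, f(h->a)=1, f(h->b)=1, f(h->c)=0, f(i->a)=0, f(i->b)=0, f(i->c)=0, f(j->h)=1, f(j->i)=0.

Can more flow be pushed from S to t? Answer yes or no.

Yes

Residual path S->f->i->c->d->t has bottleneck 1 > 0.
Pushing 1 along it raises the flow to 3, so the given flow is not maximum.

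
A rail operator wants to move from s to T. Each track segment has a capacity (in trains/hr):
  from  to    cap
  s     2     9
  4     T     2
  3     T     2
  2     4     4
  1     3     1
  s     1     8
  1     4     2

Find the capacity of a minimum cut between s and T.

3

Max flow = 3 (via 2 augmenting paths).
In the residual at optimum, the set reachable from s is {1, 2, 4, s}.
Cut edges: 1→3 (cap 1), 4→T (cap 2). Sum = 3.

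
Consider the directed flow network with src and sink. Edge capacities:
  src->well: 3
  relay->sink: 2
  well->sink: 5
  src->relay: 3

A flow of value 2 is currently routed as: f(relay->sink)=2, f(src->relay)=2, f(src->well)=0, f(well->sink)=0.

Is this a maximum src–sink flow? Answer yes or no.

No

Residual path src->well->sink has bottleneck 3 > 0.
Pushing 3 along it raises the flow to 5, so the given flow is not maximum.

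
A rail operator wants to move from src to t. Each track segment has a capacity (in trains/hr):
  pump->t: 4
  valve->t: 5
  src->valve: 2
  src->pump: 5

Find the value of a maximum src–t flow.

6

Augment src->pump->t: bottleneck 4. Total 4.
Augment src->valve->t: bottleneck 2. Total 6.
No augmenting path remains in the residual graph.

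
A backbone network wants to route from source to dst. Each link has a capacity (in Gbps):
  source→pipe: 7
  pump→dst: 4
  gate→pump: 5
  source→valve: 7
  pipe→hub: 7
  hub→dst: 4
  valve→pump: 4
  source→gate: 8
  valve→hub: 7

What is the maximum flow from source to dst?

Augment source→gate→pump→dst: bottleneck 4. Total 4.
Augment source→valve→hub→dst: bottleneck 4. Total 8.
No augmenting path remains in the residual graph.

8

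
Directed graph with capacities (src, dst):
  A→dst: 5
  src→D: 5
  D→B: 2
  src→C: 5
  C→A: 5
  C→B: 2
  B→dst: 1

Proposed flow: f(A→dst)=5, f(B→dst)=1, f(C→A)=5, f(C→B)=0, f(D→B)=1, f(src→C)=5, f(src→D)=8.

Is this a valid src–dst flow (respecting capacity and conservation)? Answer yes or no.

No

Capacity violated on src→D: flow 8 > capacity 5.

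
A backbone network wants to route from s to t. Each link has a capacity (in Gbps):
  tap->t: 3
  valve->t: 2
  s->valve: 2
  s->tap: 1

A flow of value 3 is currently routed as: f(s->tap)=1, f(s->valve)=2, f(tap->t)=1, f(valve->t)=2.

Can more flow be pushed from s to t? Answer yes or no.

No

Residual reachable from s: {s}; t is not reachable.
Saturated cut: s->valve, s->tap with total capacity 3 = current flow value. Flow is maximum.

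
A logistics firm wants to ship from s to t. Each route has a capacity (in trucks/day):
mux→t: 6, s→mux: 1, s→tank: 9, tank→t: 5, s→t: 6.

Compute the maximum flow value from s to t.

12

Augment s→t: bottleneck 6. Total 6.
Augment s→mux→t: bottleneck 1. Total 7.
Augment s→tank→t: bottleneck 5. Total 12.
No augmenting path remains in the residual graph.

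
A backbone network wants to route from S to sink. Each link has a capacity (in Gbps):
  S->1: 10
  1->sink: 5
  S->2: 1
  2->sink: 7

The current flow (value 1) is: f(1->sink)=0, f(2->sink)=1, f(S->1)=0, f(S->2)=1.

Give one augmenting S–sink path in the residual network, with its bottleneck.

S->1->sink, bottleneck 5

Residual along S->1->sink: S->1: 10, 1->sink: 5.
Bottleneck = min = 5.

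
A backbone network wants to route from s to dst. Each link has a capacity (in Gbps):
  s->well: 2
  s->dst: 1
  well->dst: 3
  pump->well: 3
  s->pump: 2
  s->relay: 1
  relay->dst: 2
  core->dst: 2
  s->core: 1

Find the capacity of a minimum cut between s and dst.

Max flow = 6 (via 5 augmenting paths).
In the residual at optimum, the set reachable from s is {pump, s, well}.
Cut edges: s->core (cap 1), s->relay (cap 1), s->dst (cap 1), well->dst (cap 3). Sum = 6.

6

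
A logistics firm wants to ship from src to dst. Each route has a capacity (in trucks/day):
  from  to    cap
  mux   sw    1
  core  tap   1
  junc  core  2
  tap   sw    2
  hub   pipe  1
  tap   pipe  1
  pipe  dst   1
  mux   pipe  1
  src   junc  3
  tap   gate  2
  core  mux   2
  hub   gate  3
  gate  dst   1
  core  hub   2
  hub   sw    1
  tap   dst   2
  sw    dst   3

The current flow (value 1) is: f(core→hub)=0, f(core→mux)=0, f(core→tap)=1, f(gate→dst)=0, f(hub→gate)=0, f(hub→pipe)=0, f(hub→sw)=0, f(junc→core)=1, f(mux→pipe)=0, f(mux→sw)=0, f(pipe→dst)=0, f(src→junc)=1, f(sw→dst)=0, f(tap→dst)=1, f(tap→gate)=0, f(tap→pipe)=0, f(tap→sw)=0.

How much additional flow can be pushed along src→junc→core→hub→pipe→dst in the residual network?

1

Residual capacities along the path: src→junc: 2, junc→core: 1, core→hub: 2, hub→pipe: 1, pipe→dst: 1.
Minimum is 1.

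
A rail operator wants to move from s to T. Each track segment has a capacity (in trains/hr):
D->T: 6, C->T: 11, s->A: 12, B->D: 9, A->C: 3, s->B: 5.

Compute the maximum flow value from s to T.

Augment s->B->D->T: bottleneck 5. Total 5.
Augment s->A->C->T: bottleneck 3. Total 8.
No augmenting path remains in the residual graph.

8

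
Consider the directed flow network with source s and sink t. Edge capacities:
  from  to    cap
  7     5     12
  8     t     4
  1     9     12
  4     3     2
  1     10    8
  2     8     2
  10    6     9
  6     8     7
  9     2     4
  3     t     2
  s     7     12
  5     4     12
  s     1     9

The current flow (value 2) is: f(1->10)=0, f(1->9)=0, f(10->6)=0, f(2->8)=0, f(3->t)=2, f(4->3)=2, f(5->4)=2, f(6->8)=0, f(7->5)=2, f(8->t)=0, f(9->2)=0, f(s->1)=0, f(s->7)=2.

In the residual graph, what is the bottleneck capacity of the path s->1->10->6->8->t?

Residual capacities along the path: s->1: 9, 1->10: 8, 10->6: 9, 6->8: 7, 8->t: 4.
Minimum is 4.

4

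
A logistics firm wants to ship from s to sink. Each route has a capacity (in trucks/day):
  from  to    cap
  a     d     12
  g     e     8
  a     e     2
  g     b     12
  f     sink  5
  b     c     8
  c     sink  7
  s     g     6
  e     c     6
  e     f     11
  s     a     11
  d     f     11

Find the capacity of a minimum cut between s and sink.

12

Max flow = 12 (via 4 augmenting paths).
In the residual at optimum, the set reachable from s is {a, b, c, d, e, f, g, s}.
Cut edges: f->sink (cap 5), c->sink (cap 7). Sum = 12.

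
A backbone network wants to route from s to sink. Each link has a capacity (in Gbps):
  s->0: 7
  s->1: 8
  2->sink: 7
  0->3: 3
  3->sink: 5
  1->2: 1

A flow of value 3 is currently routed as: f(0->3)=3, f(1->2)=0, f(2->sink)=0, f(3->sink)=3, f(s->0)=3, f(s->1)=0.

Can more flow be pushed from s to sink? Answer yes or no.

Residual path s->1->2->sink has bottleneck 1 > 0.
Pushing 1 along it raises the flow to 4, so the given flow is not maximum.

Yes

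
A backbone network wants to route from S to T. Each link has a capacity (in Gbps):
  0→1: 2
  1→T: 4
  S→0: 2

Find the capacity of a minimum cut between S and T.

Max flow = 2 (via 1 augmenting path).
In the residual at optimum, the set reachable from S is {S}.
Cut edges: S→0 (cap 2). Sum = 2.

2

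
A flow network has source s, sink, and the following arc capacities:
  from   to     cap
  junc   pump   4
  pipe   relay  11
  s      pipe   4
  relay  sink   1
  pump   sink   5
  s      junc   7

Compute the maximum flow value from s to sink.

Augment s→junc→pump→sink: bottleneck 4. Total 4.
Augment s→pipe→relay→sink: bottleneck 1. Total 5.
No augmenting path remains in the residual graph.

5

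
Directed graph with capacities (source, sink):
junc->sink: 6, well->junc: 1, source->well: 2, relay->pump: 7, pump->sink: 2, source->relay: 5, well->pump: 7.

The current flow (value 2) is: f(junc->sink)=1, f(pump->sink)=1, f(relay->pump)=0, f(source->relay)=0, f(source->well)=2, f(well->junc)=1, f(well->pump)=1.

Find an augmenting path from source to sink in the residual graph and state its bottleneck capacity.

source->relay->pump->sink, bottleneck 1

Residual along source->relay->pump->sink: source->relay: 5, relay->pump: 7, pump->sink: 1.
Bottleneck = min = 1.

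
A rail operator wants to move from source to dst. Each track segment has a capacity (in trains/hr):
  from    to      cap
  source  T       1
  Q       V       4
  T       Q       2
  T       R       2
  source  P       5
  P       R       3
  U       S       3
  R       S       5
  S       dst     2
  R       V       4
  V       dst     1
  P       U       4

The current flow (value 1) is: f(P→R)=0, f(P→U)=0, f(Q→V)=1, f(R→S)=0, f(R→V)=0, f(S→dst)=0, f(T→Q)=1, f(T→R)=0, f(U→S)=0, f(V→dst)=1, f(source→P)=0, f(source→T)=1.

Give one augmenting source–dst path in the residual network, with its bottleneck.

Residual along source→P→R→S→dst: source→P: 5, P→R: 3, R→S: 5, S→dst: 2.
Bottleneck = min = 2.

source→P→R→S→dst, bottleneck 2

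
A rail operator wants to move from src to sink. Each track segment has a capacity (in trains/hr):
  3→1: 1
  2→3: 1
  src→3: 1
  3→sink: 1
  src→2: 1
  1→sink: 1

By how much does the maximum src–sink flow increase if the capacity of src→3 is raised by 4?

Original max flow = 2.
Even with extra capacity on src→3, another cut of capacity 2 remains binding.
New max flow = 2. Increase = 0.

0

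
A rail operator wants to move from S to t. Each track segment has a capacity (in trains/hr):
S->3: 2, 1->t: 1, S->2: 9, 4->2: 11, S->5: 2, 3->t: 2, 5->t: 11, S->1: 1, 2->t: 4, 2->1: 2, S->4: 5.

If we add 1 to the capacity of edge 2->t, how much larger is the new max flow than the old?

1

Original max flow = 9.
After raising cap(2->t), augmenting paths through that edge carry 1 more unit.
New max flow = 10. Increase = 1.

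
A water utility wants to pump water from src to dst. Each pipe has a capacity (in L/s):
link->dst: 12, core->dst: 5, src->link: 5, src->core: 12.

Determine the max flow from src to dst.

Augment src->core->dst: bottleneck 5. Total 5.
Augment src->link->dst: bottleneck 5. Total 10.
No augmenting path remains in the residual graph.

10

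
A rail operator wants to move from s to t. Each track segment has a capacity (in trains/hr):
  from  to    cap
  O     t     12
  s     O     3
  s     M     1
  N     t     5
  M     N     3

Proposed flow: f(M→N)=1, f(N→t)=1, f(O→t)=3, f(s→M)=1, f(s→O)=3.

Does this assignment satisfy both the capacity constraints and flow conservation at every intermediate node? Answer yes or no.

Yes

Every edge has 0 ≤ f(e) ≤ cap(e).
At each intermediate node, inflow equals outflow.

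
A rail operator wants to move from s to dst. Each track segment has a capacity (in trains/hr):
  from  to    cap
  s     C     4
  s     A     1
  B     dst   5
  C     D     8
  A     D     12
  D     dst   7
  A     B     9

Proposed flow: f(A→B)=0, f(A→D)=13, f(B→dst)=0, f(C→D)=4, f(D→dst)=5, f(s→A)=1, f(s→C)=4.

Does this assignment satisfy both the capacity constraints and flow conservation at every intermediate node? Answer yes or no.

Capacity violated on A→D: flow 13 > capacity 12.

No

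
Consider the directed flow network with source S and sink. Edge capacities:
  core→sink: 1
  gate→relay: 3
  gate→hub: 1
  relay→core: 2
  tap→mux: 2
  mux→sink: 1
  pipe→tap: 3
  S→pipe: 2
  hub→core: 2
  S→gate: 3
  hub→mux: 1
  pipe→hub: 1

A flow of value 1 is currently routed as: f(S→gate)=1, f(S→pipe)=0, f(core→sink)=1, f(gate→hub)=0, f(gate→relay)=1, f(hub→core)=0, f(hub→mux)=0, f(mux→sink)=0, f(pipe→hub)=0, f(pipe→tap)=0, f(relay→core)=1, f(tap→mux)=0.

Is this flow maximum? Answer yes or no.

No

Residual path S→gate→hub→mux→sink has bottleneck 1 > 0.
Pushing 1 along it raises the flow to 2, so the given flow is not maximum.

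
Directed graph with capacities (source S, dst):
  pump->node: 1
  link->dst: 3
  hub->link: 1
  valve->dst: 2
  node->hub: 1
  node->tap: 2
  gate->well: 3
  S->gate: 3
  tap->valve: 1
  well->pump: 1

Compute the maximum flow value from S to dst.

Augment S->gate->well->pump->node->hub->link->dst: bottleneck 1. Total 1.
No augmenting path remains in the residual graph.

1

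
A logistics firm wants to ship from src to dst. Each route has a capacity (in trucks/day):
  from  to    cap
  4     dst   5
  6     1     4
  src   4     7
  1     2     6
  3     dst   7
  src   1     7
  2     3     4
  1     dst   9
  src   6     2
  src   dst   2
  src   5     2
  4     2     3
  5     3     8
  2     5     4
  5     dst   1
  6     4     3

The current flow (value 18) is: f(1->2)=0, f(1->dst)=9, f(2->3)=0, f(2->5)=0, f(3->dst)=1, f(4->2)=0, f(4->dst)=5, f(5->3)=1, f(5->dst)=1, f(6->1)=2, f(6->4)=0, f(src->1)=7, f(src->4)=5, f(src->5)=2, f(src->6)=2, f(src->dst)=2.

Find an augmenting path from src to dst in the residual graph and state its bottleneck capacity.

src->4->2->3->dst, bottleneck 2

Residual along src->4->2->3->dst: src->4: 2, 4->2: 3, 2->3: 4, 3->dst: 6.
Bottleneck = min = 2.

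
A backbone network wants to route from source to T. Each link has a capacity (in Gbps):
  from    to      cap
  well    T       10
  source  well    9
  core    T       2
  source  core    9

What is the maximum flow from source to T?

Augment source->core->T: bottleneck 2. Total 2.
Augment source->well->T: bottleneck 9. Total 11.
No augmenting path remains in the residual graph.

11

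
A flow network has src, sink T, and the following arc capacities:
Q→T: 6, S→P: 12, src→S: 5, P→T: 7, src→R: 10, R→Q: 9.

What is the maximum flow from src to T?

Augment src→S→P→T: bottleneck 5. Total 5.
Augment src→R→Q→T: bottleneck 6. Total 11.
No augmenting path remains in the residual graph.

11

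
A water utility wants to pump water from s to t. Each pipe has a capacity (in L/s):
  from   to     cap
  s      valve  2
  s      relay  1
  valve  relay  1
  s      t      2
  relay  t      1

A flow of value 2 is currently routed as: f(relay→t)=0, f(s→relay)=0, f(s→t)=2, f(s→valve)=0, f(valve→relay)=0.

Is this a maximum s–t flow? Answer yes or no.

Residual path s→relay→t has bottleneck 1 > 0.
Pushing 1 along it raises the flow to 3, so the given flow is not maximum.

No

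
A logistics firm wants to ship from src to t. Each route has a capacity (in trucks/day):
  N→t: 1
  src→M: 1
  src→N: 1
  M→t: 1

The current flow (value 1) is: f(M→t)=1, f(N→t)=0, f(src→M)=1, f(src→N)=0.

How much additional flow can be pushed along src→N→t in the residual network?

1

Residual capacities along the path: src→N: 1, N→t: 1.
Minimum is 1.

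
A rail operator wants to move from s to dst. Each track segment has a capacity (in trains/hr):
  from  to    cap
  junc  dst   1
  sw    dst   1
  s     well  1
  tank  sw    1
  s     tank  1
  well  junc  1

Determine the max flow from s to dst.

Augment s->tank->sw->dst: bottleneck 1. Total 1.
Augment s->well->junc->dst: bottleneck 1. Total 2.
No augmenting path remains in the residual graph.

2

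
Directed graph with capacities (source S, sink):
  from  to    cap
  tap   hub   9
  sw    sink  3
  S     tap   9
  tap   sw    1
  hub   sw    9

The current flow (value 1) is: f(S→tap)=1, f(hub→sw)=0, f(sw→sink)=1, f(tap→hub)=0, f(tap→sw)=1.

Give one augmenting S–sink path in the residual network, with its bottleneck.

S→tap→hub→sw→sink, bottleneck 2

Residual along S→tap→hub→sw→sink: S→tap: 8, tap→hub: 9, hub→sw: 9, sw→sink: 2.
Bottleneck = min = 2.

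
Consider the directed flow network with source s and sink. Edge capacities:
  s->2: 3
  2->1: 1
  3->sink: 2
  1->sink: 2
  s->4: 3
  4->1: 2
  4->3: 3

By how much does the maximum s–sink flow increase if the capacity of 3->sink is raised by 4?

Original max flow = 4.
Edge 3->sink does not cross the min cut (source side {2, s}), so extra capacity there cannot help.
New max flow = 4. Increase = 0.

0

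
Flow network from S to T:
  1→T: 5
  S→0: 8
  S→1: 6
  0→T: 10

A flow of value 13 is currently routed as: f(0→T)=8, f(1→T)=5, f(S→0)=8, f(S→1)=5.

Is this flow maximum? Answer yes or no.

Residual reachable from S: {1, S}; T is not reachable.
Saturated cut: S→0, 1→T with total capacity 13 = current flow value. Flow is maximum.

Yes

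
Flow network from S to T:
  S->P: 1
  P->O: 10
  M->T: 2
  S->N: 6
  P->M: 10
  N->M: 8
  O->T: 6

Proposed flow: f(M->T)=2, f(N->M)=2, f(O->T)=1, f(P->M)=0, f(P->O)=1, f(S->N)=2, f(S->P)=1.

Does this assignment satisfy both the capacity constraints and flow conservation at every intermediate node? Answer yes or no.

Every edge has 0 ≤ f(e) ≤ cap(e).
At each intermediate node, inflow equals outflow.

Yes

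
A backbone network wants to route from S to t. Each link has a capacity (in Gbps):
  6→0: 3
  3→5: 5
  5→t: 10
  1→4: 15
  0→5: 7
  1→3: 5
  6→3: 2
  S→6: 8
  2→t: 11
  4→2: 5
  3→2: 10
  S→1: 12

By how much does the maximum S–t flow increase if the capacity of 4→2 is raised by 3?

Original max flow = 15.
After raising cap(4→2), augmenting paths through that edge carry 2 more units.
New max flow = 17. Increase = 2.

2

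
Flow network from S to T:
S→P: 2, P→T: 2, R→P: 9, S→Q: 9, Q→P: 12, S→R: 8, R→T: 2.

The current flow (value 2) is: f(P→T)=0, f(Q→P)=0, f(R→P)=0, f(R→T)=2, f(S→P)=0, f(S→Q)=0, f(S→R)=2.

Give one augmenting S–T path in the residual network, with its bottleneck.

Residual along S→P→T: S→P: 2, P→T: 2.
Bottleneck = min = 2.

S→P→T, bottleneck 2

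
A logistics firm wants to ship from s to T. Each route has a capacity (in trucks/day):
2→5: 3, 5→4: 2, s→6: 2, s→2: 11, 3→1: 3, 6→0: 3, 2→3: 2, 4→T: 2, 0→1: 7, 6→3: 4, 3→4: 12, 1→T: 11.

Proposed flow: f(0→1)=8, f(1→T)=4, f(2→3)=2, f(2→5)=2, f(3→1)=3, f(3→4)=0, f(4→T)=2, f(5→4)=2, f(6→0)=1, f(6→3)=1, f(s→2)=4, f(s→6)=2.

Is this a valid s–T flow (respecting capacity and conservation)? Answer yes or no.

Capacity violated on 0→1: flow 8 > capacity 7.

No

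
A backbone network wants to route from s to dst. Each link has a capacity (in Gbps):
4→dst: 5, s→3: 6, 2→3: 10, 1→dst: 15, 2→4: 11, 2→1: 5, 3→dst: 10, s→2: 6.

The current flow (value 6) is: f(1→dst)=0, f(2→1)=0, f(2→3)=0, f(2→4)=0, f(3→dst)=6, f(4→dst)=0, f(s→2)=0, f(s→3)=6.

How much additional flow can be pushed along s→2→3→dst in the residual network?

4

Residual capacities along the path: s→2: 6, 2→3: 10, 3→dst: 4.
Minimum is 4.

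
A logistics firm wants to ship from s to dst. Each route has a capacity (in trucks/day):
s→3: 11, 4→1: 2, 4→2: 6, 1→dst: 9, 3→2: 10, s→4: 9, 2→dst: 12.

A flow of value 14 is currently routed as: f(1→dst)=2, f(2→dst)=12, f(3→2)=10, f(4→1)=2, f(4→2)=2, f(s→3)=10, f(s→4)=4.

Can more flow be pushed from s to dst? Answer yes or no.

Residual reachable from s: {2, 3, 4, s}; dst is not reachable.
Saturated cut: 4→1, 2→dst with total capacity 14 = current flow value. Flow is maximum.

No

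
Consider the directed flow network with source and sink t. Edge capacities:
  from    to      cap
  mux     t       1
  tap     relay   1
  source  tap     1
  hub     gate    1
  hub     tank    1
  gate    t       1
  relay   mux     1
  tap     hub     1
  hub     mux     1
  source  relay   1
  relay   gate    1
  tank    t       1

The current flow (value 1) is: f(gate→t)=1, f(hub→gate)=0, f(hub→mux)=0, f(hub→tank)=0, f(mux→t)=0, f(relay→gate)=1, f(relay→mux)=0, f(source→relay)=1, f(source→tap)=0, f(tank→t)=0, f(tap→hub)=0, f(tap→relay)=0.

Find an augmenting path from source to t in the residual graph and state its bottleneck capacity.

source→tap→hub→tank→t, bottleneck 1

Residual along source→tap→hub→tank→t: source→tap: 1, tap→hub: 1, hub→tank: 1, tank→t: 1.
Bottleneck = min = 1.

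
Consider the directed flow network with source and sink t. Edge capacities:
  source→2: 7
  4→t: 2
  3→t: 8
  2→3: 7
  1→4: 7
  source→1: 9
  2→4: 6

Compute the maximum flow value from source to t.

9

Augment source→2→4→t: bottleneck 2. Total 2.
Augment source→2→3→t: bottleneck 5. Total 7.
Augment source→1→4→2→3→t: bottleneck 2. Total 9.
No augmenting path remains in the residual graph.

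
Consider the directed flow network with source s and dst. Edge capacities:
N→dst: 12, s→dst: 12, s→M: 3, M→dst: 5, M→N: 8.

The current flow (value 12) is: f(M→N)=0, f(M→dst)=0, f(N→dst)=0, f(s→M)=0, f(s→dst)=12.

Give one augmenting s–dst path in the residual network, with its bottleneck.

s→M→dst, bottleneck 3

Residual along s→M→dst: s→M: 3, M→dst: 5.
Bottleneck = min = 3.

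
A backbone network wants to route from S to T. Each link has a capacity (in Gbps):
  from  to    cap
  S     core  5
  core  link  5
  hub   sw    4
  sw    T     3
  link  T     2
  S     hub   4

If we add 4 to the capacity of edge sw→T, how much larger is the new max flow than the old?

1

Original max flow = 5.
After raising cap(sw→T), augmenting paths through that edge carry 1 more unit.
New max flow = 6. Increase = 1.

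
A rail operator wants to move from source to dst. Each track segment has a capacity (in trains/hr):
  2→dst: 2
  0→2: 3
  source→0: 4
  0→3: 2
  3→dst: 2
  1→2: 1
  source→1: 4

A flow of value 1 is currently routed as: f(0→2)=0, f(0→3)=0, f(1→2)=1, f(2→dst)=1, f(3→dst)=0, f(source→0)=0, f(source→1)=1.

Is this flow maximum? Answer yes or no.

Residual path source→0→2→dst has bottleneck 1 > 0.
Pushing 1 along it raises the flow to 2, so the given flow is not maximum.

No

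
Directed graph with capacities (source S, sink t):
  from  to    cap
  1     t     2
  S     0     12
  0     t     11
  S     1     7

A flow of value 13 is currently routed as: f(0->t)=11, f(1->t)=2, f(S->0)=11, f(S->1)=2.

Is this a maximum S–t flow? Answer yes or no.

Residual reachable from S: {0, 1, S}; t is not reachable.
Saturated cut: 1->t, 0->t with total capacity 13 = current flow value. Flow is maximum.

Yes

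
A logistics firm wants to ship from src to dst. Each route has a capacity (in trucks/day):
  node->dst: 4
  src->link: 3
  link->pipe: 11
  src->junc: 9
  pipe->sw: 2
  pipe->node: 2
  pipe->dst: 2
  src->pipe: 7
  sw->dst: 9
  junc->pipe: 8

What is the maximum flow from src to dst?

6

Augment src->pipe->dst: bottleneck 2. Total 2.
Augment src->pipe->sw->dst: bottleneck 2. Total 4.
Augment src->pipe->node->dst: bottleneck 2. Total 6.
No augmenting path remains in the residual graph.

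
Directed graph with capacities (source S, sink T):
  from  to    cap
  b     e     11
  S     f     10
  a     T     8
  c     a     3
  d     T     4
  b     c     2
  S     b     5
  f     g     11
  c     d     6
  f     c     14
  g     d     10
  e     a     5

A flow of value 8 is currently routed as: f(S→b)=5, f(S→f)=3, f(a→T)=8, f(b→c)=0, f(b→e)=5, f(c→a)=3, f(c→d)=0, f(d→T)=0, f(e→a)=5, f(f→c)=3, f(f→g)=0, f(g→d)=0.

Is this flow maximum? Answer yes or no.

No

Residual path S→f→c→d→T has bottleneck 4 > 0.
Pushing 4 along it raises the flow to 12, so the given flow is not maximum.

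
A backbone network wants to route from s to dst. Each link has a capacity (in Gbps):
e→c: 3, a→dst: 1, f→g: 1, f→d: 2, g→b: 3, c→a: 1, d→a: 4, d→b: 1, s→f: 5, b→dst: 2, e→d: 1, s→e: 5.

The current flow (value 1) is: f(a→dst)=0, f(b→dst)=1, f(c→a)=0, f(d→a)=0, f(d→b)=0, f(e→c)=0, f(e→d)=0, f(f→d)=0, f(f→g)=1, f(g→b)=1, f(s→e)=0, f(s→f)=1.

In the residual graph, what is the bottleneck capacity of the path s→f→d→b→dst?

Residual capacities along the path: s→f: 4, f→d: 2, d→b: 1, b→dst: 1.
Minimum is 1.

1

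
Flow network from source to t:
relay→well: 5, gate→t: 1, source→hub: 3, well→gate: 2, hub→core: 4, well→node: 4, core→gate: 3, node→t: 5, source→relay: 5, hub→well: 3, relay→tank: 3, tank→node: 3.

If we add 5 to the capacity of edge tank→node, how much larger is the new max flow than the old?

Original max flow = 6.
Edge tank→node does not cross the min cut (source side {core, gate, hub, node, relay, source, tank, well}), so extra capacity there cannot help.
New max flow = 6. Increase = 0.

0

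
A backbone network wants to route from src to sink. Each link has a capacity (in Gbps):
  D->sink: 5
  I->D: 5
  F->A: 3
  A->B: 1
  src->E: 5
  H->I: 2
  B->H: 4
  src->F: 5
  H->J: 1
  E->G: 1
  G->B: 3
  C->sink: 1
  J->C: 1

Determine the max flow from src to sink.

Augment src->E->G->B->H->I->D->sink: bottleneck 1. Total 1.
Augment src->F->A->B->H->I->D->sink: bottleneck 1. Total 2.
No augmenting path remains in the residual graph.

2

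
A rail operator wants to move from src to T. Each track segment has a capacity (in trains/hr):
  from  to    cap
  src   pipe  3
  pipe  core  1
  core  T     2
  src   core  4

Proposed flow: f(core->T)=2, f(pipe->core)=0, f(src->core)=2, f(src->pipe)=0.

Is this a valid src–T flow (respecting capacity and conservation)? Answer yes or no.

Every edge has 0 ≤ f(e) ≤ cap(e).
At each intermediate node, inflow equals outflow.

Yes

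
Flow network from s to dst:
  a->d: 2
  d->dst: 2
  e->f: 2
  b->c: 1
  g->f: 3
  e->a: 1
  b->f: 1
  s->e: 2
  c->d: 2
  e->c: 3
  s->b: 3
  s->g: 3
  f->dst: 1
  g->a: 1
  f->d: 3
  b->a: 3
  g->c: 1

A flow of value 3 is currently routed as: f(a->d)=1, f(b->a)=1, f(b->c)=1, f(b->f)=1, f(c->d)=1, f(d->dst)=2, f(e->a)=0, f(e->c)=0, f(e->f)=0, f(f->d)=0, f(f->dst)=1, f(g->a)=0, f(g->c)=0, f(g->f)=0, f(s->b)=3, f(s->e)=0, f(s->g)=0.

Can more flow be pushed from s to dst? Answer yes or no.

No

Residual reachable from s: {a, b, c, d, e, f, g, s}; dst is not reachable.
Saturated cut: f->dst, d->dst with total capacity 3 = current flow value. Flow is maximum.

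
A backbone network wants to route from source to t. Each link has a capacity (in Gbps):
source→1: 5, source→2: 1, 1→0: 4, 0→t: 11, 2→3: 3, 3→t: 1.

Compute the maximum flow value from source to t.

5

Augment source→2→3→t: bottleneck 1. Total 1.
Augment source→1→0→t: bottleneck 4. Total 5.
No augmenting path remains in the residual graph.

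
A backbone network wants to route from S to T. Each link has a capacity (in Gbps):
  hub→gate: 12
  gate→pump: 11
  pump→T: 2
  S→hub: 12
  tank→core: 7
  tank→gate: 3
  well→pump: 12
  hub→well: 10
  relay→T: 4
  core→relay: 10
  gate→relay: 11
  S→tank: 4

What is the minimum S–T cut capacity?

6

Max flow = 6 (via 2 augmenting paths).
In the residual at optimum, the set reachable from S is {S, core, gate, hub, pump, relay, tank, well}.
Cut edges: relay→T (cap 4), pump→T (cap 2). Sum = 6.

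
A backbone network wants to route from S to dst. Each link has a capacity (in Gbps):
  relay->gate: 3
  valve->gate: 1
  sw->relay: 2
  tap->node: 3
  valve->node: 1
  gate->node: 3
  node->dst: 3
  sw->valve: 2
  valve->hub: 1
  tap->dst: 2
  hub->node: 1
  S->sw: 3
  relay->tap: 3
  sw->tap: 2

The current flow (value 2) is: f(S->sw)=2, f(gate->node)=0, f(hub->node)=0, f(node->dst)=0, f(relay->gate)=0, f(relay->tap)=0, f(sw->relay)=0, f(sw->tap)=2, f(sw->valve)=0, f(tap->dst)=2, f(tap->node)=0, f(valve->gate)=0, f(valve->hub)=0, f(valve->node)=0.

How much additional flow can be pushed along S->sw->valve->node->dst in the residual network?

Residual capacities along the path: S->sw: 1, sw->valve: 2, valve->node: 1, node->dst: 3.
Minimum is 1.

1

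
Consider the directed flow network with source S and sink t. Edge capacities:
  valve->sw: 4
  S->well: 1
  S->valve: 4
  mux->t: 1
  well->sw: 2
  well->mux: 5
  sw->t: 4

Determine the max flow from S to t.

Augment S->well->mux->t: bottleneck 1. Total 1.
Augment S->valve->sw->t: bottleneck 4. Total 5.
No augmenting path remains in the residual graph.

5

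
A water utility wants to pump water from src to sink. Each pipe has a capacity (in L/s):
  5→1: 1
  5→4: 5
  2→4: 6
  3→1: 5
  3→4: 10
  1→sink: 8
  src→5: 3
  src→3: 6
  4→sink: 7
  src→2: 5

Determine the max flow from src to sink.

Augment src→3→1→sink: bottleneck 5. Total 5.
Augment src→3→4→sink: bottleneck 1. Total 6.
Augment src→5→4→sink: bottleneck 3. Total 9.
Augment src→2→4→sink: bottleneck 3. Total 12.
Augment src→2→4→5→1→sink: bottleneck 1. Total 13.
No augmenting path remains in the residual graph.

13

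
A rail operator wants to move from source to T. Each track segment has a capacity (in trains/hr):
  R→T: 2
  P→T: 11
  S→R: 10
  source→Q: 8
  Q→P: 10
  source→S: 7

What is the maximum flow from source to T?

Augment source→S→R→T: bottleneck 2. Total 2.
Augment source→Q→P→T: bottleneck 8. Total 10.
No augmenting path remains in the residual graph.

10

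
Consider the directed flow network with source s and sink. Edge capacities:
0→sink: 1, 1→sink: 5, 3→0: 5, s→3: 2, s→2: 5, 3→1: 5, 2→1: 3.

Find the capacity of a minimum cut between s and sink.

5

Max flow = 5 (via 2 augmenting paths).
In the residual at optimum, the set reachable from s is {2, s}.
Cut edges: s→3 (cap 2), 2→1 (cap 3). Sum = 5.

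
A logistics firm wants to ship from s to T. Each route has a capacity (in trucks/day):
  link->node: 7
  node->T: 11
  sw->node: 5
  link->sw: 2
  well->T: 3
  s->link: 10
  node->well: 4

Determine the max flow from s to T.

9

Augment s->link->node->T: bottleneck 7. Total 7.
Augment s->link->sw->node->T: bottleneck 2. Total 9.
No augmenting path remains in the residual graph.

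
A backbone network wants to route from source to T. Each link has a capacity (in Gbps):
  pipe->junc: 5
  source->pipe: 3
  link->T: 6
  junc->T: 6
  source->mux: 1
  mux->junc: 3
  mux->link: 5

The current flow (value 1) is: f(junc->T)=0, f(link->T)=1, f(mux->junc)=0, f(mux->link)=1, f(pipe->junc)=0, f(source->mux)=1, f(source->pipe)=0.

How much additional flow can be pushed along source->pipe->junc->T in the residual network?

Residual capacities along the path: source->pipe: 3, pipe->junc: 5, junc->T: 6.
Minimum is 3.

3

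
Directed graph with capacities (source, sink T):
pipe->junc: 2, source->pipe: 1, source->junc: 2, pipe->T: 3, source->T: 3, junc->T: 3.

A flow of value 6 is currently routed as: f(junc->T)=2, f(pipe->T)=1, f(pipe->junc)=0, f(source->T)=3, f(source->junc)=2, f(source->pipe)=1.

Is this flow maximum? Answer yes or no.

Yes

Residual reachable from source: {source}; T is not reachable.
Saturated cut: source->pipe, source->junc, source->T with total capacity 6 = current flow value. Flow is maximum.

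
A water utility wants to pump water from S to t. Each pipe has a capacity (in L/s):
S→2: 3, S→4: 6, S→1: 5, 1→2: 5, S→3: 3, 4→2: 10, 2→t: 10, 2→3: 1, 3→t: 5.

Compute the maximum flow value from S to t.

14

Augment S→2→t: bottleneck 3. Total 3.
Augment S→3→t: bottleneck 3. Total 6.
Augment S→1→2→t: bottleneck 5. Total 11.
Augment S→4→2→t: bottleneck 2. Total 13.
Augment S→4→2→3→t: bottleneck 1. Total 14.
No augmenting path remains in the residual graph.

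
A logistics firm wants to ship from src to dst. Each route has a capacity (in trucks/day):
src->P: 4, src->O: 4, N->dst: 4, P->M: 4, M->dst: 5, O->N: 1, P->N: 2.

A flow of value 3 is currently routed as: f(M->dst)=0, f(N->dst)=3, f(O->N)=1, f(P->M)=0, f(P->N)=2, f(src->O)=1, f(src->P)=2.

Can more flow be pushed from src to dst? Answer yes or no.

Residual path src->P->M->dst has bottleneck 2 > 0.
Pushing 2 along it raises the flow to 5, so the given flow is not maximum.

Yes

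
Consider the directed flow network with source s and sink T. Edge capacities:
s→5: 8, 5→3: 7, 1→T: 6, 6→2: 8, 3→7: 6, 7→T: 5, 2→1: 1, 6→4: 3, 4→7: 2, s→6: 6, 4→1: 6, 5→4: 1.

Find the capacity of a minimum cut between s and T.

Max flow = 10 (via 4 augmenting paths).
In the residual at optimum, the set reachable from s is {2, 3, 5, 6, 7, s}.
Cut edges: 5→4 (cap 1), 6→4 (cap 3), 7→T (cap 5), 2→1 (cap 1). Sum = 10.

10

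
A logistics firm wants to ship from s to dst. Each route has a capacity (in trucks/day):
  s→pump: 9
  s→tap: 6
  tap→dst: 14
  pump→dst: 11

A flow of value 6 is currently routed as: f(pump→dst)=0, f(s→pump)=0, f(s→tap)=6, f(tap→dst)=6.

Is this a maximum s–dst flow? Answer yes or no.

Residual path s→pump→dst has bottleneck 9 > 0.
Pushing 9 along it raises the flow to 15, so the given flow is not maximum.

No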